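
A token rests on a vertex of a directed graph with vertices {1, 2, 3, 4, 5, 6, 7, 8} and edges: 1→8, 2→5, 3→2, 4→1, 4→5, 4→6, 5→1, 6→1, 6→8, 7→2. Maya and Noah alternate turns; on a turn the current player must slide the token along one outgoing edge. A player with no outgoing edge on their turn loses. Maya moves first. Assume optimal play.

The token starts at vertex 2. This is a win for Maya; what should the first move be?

Move to 5.

Label each position W (a win for the player to move) or L (a loss). A position with no legal move is L; any other position is W exactly when some move reaches an L, and L when every move reaches a W.
Every edge goes from a vertex to one that appears earlier in the order 8, 1, 5, 2, 6, 4, 3, 7, so processing vertices in that order labels each vertex after all of its successors.
8: no outgoing edge → L
1: can move to 8, which is L ⇒ W
5: the only move is to 1(W), a W ⇒ L
2: can move to 5, which is L ⇒ W
6: can move to 8, which is L ⇒ W
4: can move to 5, which is L ⇒ W
3: the only move is to 2(W), a W ⇒ L
7: the only move is to 2(W), a W ⇒ L
From 2, the L positions reachable in one move are: 5.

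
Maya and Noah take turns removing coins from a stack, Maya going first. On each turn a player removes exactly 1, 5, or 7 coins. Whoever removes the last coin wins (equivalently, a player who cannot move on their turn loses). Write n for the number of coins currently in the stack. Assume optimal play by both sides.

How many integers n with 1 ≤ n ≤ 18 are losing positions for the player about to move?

9

Compute win/loss labels from the base case upward. A position with no move is L. Any other position is W if it can reach an L in one move, else L.
n=0: no move → L
n=1: can move to 0, which is L ⇒ W
n=2: the only move is to 1(W), a W ⇒ L
n=3: can move to 2, which is L ⇒ W
n=4: the only move is to 3(W), a W ⇒ L
n=5: can move to 4, which is L ⇒ W
n=6: moves to 5(W), 1(W); every one is W ⇒ L
n=7: can move to 6, which is L ⇒ W
n=8: moves to 7(W), 3(W), 1(W); every one is W ⇒ L
n=9: can move to 8, which is L ⇒ W
n=10: moves to 9(W), 5(W), 3(W); every one is W ⇒ L
n=11: can move to 10, which is L ⇒ W
n=12: moves to 11(W), 7(W), 5(W); every one is W ⇒ L
n=13: can move to 12, which is L ⇒ W
n=14: moves to 13(W), 9(W), 7(W); every one is W ⇒ L
n=15: can move to 14, which is L ⇒ W
n=16: moves to 15(W), 11(W), 9(W); every one is W ⇒ L
n=17: can move to 16, which is L ⇒ W
n=18: moves to 17(W), 13(W), 11(W); every one is W ⇒ L
L entries with 1 ≤ n ≤ 18 (n=0 is outside the asked range and is not counted): n = 2, 4, 6, 8, 10, 12, 14, 16, 18; that makes 9.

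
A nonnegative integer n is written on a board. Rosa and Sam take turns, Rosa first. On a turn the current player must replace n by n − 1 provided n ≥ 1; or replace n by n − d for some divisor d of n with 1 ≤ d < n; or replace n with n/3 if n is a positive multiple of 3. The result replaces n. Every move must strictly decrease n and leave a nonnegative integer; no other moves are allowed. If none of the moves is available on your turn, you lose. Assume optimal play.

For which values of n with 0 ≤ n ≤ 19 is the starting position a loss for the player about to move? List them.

Build the W/L table. Terminal = L. A non-terminal position is W if it has a move to some L; otherwise it is L.
n=0: no move → L
n=1: →0(L), so W
n=2: →1(W) only, which is W, so L
n=3: →2(L), so W
n=4: →2(L), so W
n=5: →4(W) only, which is W, so L
n=6: →2(L), so W
n=7: →6(W) only, which is W, so L
n=8: →7(L), so W
n=9: →3(W), 6(W), 8(W) — all W, so L
n=10: →5(L), so W
n=11: →10(W) only, which is W, so L
n=12: →9(L), so W
n=13: →12(W) only, which is W, so L
n=14: →7(L), so W
n=15: →5(L), so W
n=16: →8(W), 12(W), 14(W), 15(W) — all W, so L
n=17: →16(L), so W
n=18: →9(L), so W
n=19: →18(W) only, which is W, so L
Reading off the rows marked L gives the requested list; there are 9 such values of n.

0, 2, 5, 7, 9, 11, 13, 16, 19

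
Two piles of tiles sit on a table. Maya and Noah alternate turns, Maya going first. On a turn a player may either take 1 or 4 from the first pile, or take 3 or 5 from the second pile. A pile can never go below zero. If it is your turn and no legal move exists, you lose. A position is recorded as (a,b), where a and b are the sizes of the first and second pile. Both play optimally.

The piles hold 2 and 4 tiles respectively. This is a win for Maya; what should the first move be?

Move to (1,4).

Label each position W (a win for the player to move) or L (a loss). A position with no legal move is L; any other position is W exactly when some move reaches an L, and L when every move reaches a W.
No move ever increases a pile, so every position that can arise here has a ≤ 2 and b ≤ 4; it is enough to label the cells with 0 ≤ a ≤ 2 and 0 ≤ b ≤ 4.
Every move lowers a or b (never raises either), so fill the grid row by row in increasing a, and left to right within a row: each cell's successors are then already labelled.
      b=0  b=1  b=2  b=3  b=4
a=0:    L    L    L    W    W
a=1:    W    W    W    L    L
a=2:    L    L    L    W    W
Cells with no legal move (terminal, hence L): (0,0), (0,1), (0,2).
The remaining L cells, each justified by listing all of its moves:
(1,3): →(0,3)(W), (1,0)(W) — all W, so L
(1,4): →(0,4)(W), (1,1)(W) — all W, so L
(2,0): →(1,0)(W) only, which is W, so L
(2,1): →(1,1)(W) only, which is W, so L
(2,2): →(1,2)(W) only, which is W, so L
Every other cell has at least one move into one of the L cells above, so it is W.
From (2,4), the L positions reachable in one move are: (1,4), (2,1). Any move reaching one of these is winning.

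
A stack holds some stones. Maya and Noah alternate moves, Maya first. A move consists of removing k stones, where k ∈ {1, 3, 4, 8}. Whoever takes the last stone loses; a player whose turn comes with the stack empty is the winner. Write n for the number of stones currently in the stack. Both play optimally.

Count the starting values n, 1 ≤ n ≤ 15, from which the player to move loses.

Positions with no move are W. A position that does have a move is losing for the player to move precisely when every available move leads to a winning position for the opponent. Fill in the labels:
n=0: no move; the opponent has just taken the last stone and therefore loses → W
n=1: L (sole option 0(W) is W)
n=2: W (go to 1, an L position)
n=3: L (options 2(W), 0(W) are all W)
n=4: W (go to 3, an L position)
n=5: W (go to 1, an L position)
n=6: W (go to 3, an L position)
n=7: W (go to 3, an L position)
n=8: L (options 7(W), 5(W), 4(W), 0(W) are all W)
n=9: W (go to 8, an L position)
n=10: L (options 9(W), 7(W), 6(W), 2(W) are all W)
n=11: W (go to 10, an L position)
n=12: W (go to 8, an L position)
n=13: W (go to 10, an L position)
n=14: W (go to 10, an L position)
n=15: L (options 14(W), 12(W), 11(W), 7(W) are all W)
L entries with 1 ≤ n ≤ 15 (the range starts at n=1): n = 1, 3, 8, 10, 15; that makes 5.

5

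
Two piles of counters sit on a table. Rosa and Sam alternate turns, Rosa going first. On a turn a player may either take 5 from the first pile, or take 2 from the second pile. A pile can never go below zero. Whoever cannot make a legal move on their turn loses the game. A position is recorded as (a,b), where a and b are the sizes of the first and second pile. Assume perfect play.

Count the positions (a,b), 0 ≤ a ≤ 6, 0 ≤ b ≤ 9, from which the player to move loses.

Work bottom-up. With no move the player to move loses. Otherwise the position is W if at least one move leads to an L position for the opponent, and L if every move leads to a W.
Every move lowers a or b (never raises either), so fill the grid row by row in increasing a, and left to right within a row: each cell's successors are then already labelled.
      b=0  b=1  b=2  b=3  b=4  b=5  b=6  b=7  b=8  b=9
a=0:    L    L    W    W    L    L    W    W    L    L
a=1:    L    L    W    W    L    L    W    W    L    L
a=2:    L    L    W    W    L    L    W    W    L    L
a=3:    L    L    W    W    L    L    W    W    L    L
a=4:    L    L    W    W    L    L    W    W    L    L
a=5:    W    W    L    L    W    W    L    L    W    W
a=6:    W    W    L    L    W    W    L    L    W    W
Cells with no legal move (terminal, hence L): (0,0), (0,1), (1,0), (1,1), (2,0), (2,1), (3,0), (3,1), (4,0), (4,1).
The remaining L cells, each justified by listing all of its moves:
(0,4): only reaches (0,2)(W), which is W → L
(0,5): only reaches (0,3)(W), which is W → L
(0,8): only reaches (0,6)(W), which is W → L
(0,9): only reaches (0,7)(W), which is W → L
(1,4): only reaches (1,2)(W), which is W → L
(1,5): only reaches (1,3)(W), which is W → L
(1,8): only reaches (1,6)(W), which is W → L
(1,9): only reaches (1,7)(W), which is W → L
(2,4): only reaches (2,2)(W), which is W → L
(2,5): only reaches (2,3)(W), which is W → L
(2,8): only reaches (2,6)(W), which is W → L
(2,9): only reaches (2,7)(W), which is W → L
(3,4): only reaches (3,2)(W), which is W → L
(3,5): only reaches (3,3)(W), which is W → L
(3,8): only reaches (3,6)(W), which is W → L
(3,9): only reaches (3,7)(W), which is W → L
(4,4): only reaches (4,2)(W), which is W → L
(4,5): only reaches (4,3)(W), which is W → L
(4,8): only reaches (4,6)(W), which is W → L
(4,9): only reaches (4,7)(W), which is W → L
(5,2): only reaches (0,2)(W), (5,0)(W), all W → L
(5,3): only reaches (0,3)(W), (5,1)(W), all W → L
(5,6): only reaches (0,6)(W), (5,4)(W), all W → L
(5,7): only reaches (0,7)(W), (5,5)(W), all W → L
(6,2): only reaches (1,2)(W), (6,0)(W), all W → L
(6,3): only reaches (1,3)(W), (6,1)(W), all W → L
(6,6): only reaches (1,6)(W), (6,4)(W), all W → L
(6,7): only reaches (1,7)(W), (6,5)(W), all W → L
Every other cell has at least one move into one of the L cells above, so it is W.
L cells per row: a=0: 6, a=1: 6, a=2: 6, a=3: 6, a=4: 6, a=5: 4, a=6: 4; total 38.

38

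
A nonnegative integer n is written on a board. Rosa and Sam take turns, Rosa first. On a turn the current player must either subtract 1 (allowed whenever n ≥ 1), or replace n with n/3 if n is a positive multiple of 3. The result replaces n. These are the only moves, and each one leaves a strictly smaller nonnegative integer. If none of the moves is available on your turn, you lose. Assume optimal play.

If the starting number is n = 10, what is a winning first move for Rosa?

Compute win/loss labels from the base case upward. A position with no move is L. Any other position is W if it can reach an L in one move, else L.
n=0: no move → L
n=1: reaches L-position 0 → W
n=2: only reaches 1(W), which is W → L
n=3: reaches L-position 2 → W
n=4: only reaches 3(W), which is W → L
n=5: reaches L-position 4 → W
n=6: reaches L-position 2 → W
n=7: only reaches 6(W), which is W → L
n=8: reaches L-position 7 → W
n=9: only reaches 3(W), 8(W), all W → L
n=10: reaches L-position 9 → W
From 10, the L positions reachable in one move are: 9.

Move to 9.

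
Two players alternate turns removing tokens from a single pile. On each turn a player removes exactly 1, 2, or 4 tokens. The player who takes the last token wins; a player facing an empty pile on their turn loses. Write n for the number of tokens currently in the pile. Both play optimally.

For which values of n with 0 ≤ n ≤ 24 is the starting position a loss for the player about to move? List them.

Label each position W (a win for the player to move) or L (a loss). A position with no legal move is L; any other position is W exactly when some move reaches an L, and L when every move reaches a W.
n=0: no move → L
n=1: W (go to 0, an L position)
n=2: W (go to 0, an L position)
n=3: L (options 2(W), 1(W) are all W)
n=4: W (go to 3, an L position)
n=5: W (go to 3, an L position)
n=6: L (options 5(W), 4(W), 2(W) are all W)
n=7: W (go to 6, an L position)
n=8: W (go to 6, an L position)
n=9: L (options 8(W), 7(W), 5(W) are all W)
n=10: W (go to 9, an L position)
n=11: W (go to 9, an L position)
n=12: L (options 11(W), 10(W), 8(W) are all W)
n=13: W (go to 12, an L position)
n=14: W (go to 12, an L position)
n=15: L (options 14(W), 13(W), 11(W) are all W)
n=16: W (go to 15, an L position)
n=17: W (go to 15, an L position)
n=18: L (options 17(W), 16(W), 14(W) are all W)
n=19: W (go to 18, an L position)
n=20: W (go to 18, an L position)
n=21: L (options 20(W), 19(W), 17(W) are all W)
n=22: W (go to 21, an L position)
n=23: W (go to 21, an L position)
n=24: L (options 23(W), 22(W), 20(W) are all W)
Reading off the rows marked L gives the requested list; there are 9 such values of n.

0, 3, 6, 9, 12, 15, 18, 21, 24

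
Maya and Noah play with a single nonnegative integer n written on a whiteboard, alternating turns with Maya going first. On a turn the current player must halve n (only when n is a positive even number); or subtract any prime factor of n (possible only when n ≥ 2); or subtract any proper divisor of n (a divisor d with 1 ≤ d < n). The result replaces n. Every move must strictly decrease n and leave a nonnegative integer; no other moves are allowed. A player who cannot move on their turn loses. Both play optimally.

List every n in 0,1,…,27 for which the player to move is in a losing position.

0, 1, 4, 9, 14, 20, 26

Use the standard recursion: the mover loses at a terminal position; elsewhere, the mover wins exactly when some move hands the opponent an L position.
n=0: no move → L
n=1: no move → L
n=2: →0(L), so W
n=3: →0(L), so W
n=4: →2(W), 3(W) — all W, so L
n=5: →0(L), so W
n=6: →4(L), so W
n=7: →0(L), so W
n=8: →4(L), so W
n=9: →6(W), 8(W) — all W, so L
n=10: →9(L), so W
n=11: →0(L), so W
n=12: →9(L), so W
n=13: →0(L), so W
n=14: →7(W), 12(W), 13(W) — all W, so L
n=15: →14(L), so W
n=16: →14(L), so W
n=17: →0(L), so W
n=18: →9(L), so W
n=19: →0(L), so W
n=20: →10(W), 15(W), 16(W), 18(W), 19(W) — all W, so L
n=21: →14(L), so W
n=22: →20(L), so W
n=23: →0(L), so W
n=24: →20(L), so W
n=25: →20(L), so W
n=26: →13(W), 24(W), 25(W) — all W, so L
n=27: →26(L), so W
Reading off the rows marked L gives the requested list; there are 7 such values of n.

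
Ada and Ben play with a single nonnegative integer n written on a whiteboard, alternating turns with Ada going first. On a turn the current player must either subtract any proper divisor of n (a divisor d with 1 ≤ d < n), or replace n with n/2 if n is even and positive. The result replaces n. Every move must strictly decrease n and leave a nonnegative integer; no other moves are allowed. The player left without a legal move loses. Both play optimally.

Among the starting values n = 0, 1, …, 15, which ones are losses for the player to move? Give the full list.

Use the standard recursion: the mover loses at a terminal position; elsewhere, the mover wins exactly when some move hands the opponent an L position.
n=0: no move → L
n=1: no move → L
n=2: reaches L-position 1 → W
n=3: only reaches 2(W), which is W → L
n=4: reaches L-position 3 → W
n=5: only reaches 4(W), which is W → L
n=6: reaches L-position 3 → W
n=7: only reaches 6(W), which is W → L
n=8: reaches L-position 7 → W
n=9: only reaches 6(W), 8(W), all W → L
n=10: reaches L-position 5 → W
n=11: only reaches 10(W), which is W → L
n=12: reaches L-position 9 → W
n=13: only reaches 12(W), which is W → L
n=14: reaches L-position 7 → W
n=15: only reaches 10(W), 12(W), 14(W), all W → L
Reading off the rows marked L gives the requested list; there are 9 such values of n.

0, 1, 3, 5, 7, 9, 11, 13, 15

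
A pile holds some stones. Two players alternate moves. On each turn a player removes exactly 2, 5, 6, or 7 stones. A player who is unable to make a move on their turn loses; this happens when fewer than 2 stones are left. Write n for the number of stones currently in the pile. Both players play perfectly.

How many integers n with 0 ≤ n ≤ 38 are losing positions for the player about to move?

11

Compute win/loss labels from the base case upward. A position with no move is L. Any other position is W if it can reach an L in one move, else L.
n=0: no move → L
n=1: no move → L
n=2: W (go to 0, an L position)
n=3: W (go to 1, an L position)
n=4: L (sole option 2(W) is W)
n=5: W (go to 0, an L position)
n=6: W (go to 4, an L position)
n=7: W (go to 1, an L position)
n=8: W (go to 1, an L position)
n=9: W (go to 4, an L position)
n=10: W (go to 4, an L position)
n=11: W (go to 4, an L position)
n=12: L (options 10(W), 7(W), 6(W), 5(W) are all W)
n=13: L (options 11(W), 8(W), 7(W), 6(W) are all W)
n=14: W (go to 12, an L position)
n=15: W (go to 13, an L position)
n=16: L (options 14(W), 11(W), 10(W), 9(W) are all W)
n=17: W (go to 12, an L position)
n=18: W (go to 16, an L position)
n=19: W (go to 13, an L position)
n=20: W (go to 13, an L position)
n=21: W (go to 16, an L position)
n=22: W (go to 16, an L position)
n=23: W (go to 16, an L position)
n=24: L (options 22(W), 19(W), 18(W), 17(W) are all W)
n=25: L (options 23(W), 20(W), 19(W), 18(W) are all W)
n=26: W (go to 24, an L position)
n=27: W (go to 25, an L position)
n=28: L (options 26(W), 23(W), 22(W), 21(W) are all W)
n=29: W (go to 24, an L position)
n=30: W (go to 28, an L position)
n=31: W (go to 25, an L position)
n=32: W (go to 25, an L position)
n=33: W (go to 28, an L position)
n=34: W (go to 28, an L position)
n=35: W (go to 28, an L position)
n=36: L (options 34(W), 31(W), 30(W), 29(W) are all W)
n=37: L (options 35(W), 32(W), 31(W), 30(W) are all W)
n=38: W (go to 36, an L position)
L entries with 0 ≤ n ≤ 38: n = 0, 1, 4, 12, 13, 16, 24, 25, 28, 36, 37; that makes 11.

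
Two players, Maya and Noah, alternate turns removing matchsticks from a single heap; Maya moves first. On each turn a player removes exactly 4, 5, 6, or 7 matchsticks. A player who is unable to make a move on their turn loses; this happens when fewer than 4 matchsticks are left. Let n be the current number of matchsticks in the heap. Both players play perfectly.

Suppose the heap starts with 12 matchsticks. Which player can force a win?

Noah wins.

Label each position W (a win for the player to move) or L (a loss). A position with no legal move is L; any other position is W exactly when some move reaches an L, and L when every move reaches a W.
n=0: no move → L
n=1: no move → L
n=2: no move → L
n=3: no move → L
n=4: can move to 0, which is L ⇒ W
n=5: can move to 1, which is L ⇒ W
n=6: can move to 2, which is L ⇒ W
n=7: can move to 3, which is L ⇒ W
n=8: can move to 3, which is L ⇒ W
n=9: can move to 3, which is L ⇒ W
n=10: can move to 3, which is L ⇒ W
n=11: moves to 7(W), 6(W), 5(W), 4(W); every one is W ⇒ L
n=12: moves to 8(W), 7(W), 6(W), 5(W); every one is W ⇒ L
Every move from 12 reaches a W position, so the mover loses.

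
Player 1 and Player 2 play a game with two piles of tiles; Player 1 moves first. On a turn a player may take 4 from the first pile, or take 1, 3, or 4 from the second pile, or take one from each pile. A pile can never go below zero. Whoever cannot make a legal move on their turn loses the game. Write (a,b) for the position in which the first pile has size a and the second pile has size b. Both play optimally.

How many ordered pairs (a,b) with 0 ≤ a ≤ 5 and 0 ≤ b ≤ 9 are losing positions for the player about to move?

Label each position W (a win for the player to move) or L (a loss). A position with no legal move is L; any other position is W exactly when some move reaches an L, and L when every move reaches a W.
Every move lowers a or b (never raises either), so fill the grid row by row in increasing a, and left to right within a row: each cell's successors are then already labelled.
      b=0  b=1  b=2  b=3  b=4  b=5  b=6  b=7  b=8  b=9
a=0:    L    W    L    W    W    W    W    L    W    L
a=1:    L    W    L    W    W    W    W    L    W    L
a=2:    L    W    L    W    W    W    W    L    W    L
a=3:    L    W    L    W    W    W    W    L    W    L
a=4:    W    W    W    W    L    W    L    W    W    W
a=5:    W    L    W    L    W    W    W    W    L    W
Cells with no legal move (terminal, hence L): (0,0), (1,0), (2,0), (3,0).
The remaining L cells, each justified by listing all of its moves:
(0,2): L (sole option (0,1)(W) is W)
(0,7): L (options (0,6)(W), (0,4)(W), (0,3)(W) are all W)
(0,9): L (options (0,8)(W), (0,6)(W), (0,5)(W) are all W)
(1,2): L (options (1,1)(W), (0,1)(W) are all W)
(1,7): L (options (1,6)(W), (1,4)(W), (1,3)(W), (0,6)(W) are all W)
(1,9): L (options (1,8)(W), (1,6)(W), (1,5)(W), (0,8)(W) are all W)
(2,2): L (options (2,1)(W), (1,1)(W) are all W)
(2,7): L (options (2,6)(W), (2,4)(W), (2,3)(W), (1,6)(W) are all W)
(2,9): L (options (2,8)(W), (2,6)(W), (2,5)(W), (1,8)(W) are all W)
(3,2): L (options (3,1)(W), (2,1)(W) are all W)
(3,7): L (options (3,6)(W), (3,4)(W), (3,3)(W), (2,6)(W) are all W)
(3,9): L (options (3,8)(W), (3,6)(W), (3,5)(W), (2,8)(W) are all W)
(4,4): L (options (0,4)(W), (4,3)(W), (4,1)(W), (4,0)(W), (3,3)(W) are all W)
(4,6): L (options (0,6)(W), (4,5)(W), (4,3)(W), (4,2)(W), (3,5)(W) are all W)
(5,1): L (options (1,1)(W), (5,0)(W), (4,0)(W) are all W)
(5,3): L (options (1,3)(W), (5,2)(W), (5,0)(W), (4,2)(W) are all W)
(5,8): L (options (1,8)(W), (5,7)(W), (5,5)(W), (5,4)(W), (4,7)(W) are all W)
Every other cell has at least one move into one of the L cells above, so it is W.
L cells per row: a=0: 4, a=1: 4, a=2: 4, a=3: 4, a=4: 2, a=5: 3; total 21.

21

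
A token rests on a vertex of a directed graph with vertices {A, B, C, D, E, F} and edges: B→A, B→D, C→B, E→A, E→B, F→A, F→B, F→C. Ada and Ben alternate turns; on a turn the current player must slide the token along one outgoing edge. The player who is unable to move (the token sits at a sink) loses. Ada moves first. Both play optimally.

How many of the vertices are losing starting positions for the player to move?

Use the standard recursion: the mover loses at a terminal position; elsewhere, the mover wins exactly when some move hands the opponent an L position.
Every edge goes from a vertex to one that appears earlier in the order D, A, B, C, F, E, so processing vertices in that order labels each vertex after all of its successors.
D: no outgoing edge → L
A: no outgoing edge → L
B: →A(L), so W
C: →B(W) only, which is W, so L
F: →C(L), so W
E: →A(L), so W
The L vertices are A, C, D; that is 3 in all.

3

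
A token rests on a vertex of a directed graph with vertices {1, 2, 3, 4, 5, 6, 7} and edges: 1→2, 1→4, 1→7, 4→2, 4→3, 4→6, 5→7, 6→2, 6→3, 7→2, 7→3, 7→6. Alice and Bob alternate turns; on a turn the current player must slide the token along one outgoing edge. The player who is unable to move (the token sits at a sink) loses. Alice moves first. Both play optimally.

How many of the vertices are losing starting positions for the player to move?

Work bottom-up. With no move the player to move loses. Otherwise the position is W if at least one move leads to an L position for the opponent, and L if every move leads to a W.
Every edge goes from a vertex to one that appears earlier in the order 3, 2, 6, 7, 4, 1, 5, so processing vertices in that order labels each vertex after all of its successors.
3: no outgoing edge → L
2: no outgoing edge → L
6: W (go to 2, an L position)
7: W (go to 2, an L position)
4: W (go to 2, an L position)
1: W (go to 2, an L position)
5: L (sole option 7(W) is W)
The L vertices are 2, 3, 5; that is 3 in all.

3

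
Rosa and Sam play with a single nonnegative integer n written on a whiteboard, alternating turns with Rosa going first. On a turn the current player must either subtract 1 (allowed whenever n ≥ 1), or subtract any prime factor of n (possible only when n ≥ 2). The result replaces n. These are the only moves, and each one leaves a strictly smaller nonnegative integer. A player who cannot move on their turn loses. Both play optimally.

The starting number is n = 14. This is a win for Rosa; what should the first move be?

Move to 12.

Build the W/L table. Terminal = L. A non-terminal position is W if it has a move to some L; otherwise it is L.
n=0: no move → L
n=1: →0(L), so W
n=2: →0(L), so W
n=3: →0(L), so W
n=4: →2(W), 3(W) — all W, so L
n=5: →0(L), so W
n=6: →4(L), so W
n=7: →0(L), so W
n=8: →6(W), 7(W) — all W, so L
n=9: →8(L), so W
n=10: →8(L), so W
n=11: →0(L), so W
n=12: →9(W), 10(W), 11(W) — all W, so L
n=13: →0(L), so W
n=14: →12(L), so W
From 14, the L positions reachable in one move are: 12.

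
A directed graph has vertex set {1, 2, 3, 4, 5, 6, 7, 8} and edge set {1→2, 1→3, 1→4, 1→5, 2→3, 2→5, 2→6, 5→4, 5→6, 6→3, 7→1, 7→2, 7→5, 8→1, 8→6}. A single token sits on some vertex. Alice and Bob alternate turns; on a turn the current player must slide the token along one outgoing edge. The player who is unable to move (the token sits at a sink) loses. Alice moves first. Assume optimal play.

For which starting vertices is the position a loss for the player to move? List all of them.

Classify positions by backward induction: terminal positions (no move available) are L. From any other position, the mover wins iff some move reaches an L.
Every edge goes from a vertex to one that appears earlier in the order 4, 3, 6, 5, 2, 1, 7, 8, so processing vertices in that order labels each vertex after all of its successors.
4: no outgoing edge → L
3: no outgoing edge → L
6: W (go to 3, an L position)
5: W (go to 4, an L position)
2: W (go to 3, an L position)
1: W (go to 3, an L position)
7: L (options 1(W), 2(W), 5(W) are all W)
8: L (options 1(W), 6(W) are all W)
The losing starting vertices are exactly the entries labelled L in this table (4 of them).

3, 4, 7, 8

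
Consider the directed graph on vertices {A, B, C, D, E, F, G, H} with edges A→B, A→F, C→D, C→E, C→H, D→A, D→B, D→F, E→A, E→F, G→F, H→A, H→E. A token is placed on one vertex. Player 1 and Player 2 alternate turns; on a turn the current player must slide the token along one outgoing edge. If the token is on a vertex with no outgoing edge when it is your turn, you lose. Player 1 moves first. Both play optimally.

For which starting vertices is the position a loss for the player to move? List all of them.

B, F, H

Classify positions by backward induction: terminal positions (no move available) are L. From any other position, the mover wins iff some move reaches an L.
Every edge goes from a vertex to one that appears earlier in the order B, F, A, E, D, G, H, C, so processing vertices in that order labels each vertex after all of its successors.
B: no outgoing edge → L
F: no outgoing edge → L
A: W (go to F, an L position)
E: W (go to F, an L position)
D: W (go to F, an L position)
G: W (go to F, an L position)
H: L (options E(W), A(W) are all W)
C: W (go to H, an L position)
Reading off the rows marked L gives the requested list; there are 3 such vertices.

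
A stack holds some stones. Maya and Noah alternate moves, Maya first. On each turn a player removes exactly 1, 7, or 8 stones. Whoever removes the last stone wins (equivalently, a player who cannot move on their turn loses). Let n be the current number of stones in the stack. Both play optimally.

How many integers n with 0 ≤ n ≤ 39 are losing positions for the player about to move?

12

Use the standard recursion: the mover loses at a terminal position; elsewhere, the mover wins exactly when some move hands the opponent an L position.
n=0: no move → L
n=1: W (go to 0, an L position)
n=2: L (sole option 1(W) is W)
n=3: W (go to 2, an L position)
n=4: L (sole option 3(W) is W)
n=5: W (go to 4, an L position)
n=6: L (sole option 5(W) is W)
n=7: W (go to 6, an L position)
n=8: W (go to 0, an L position)
n=9: W (go to 2, an L position)
n=10: W (go to 2, an L position)
n=11: W (go to 4, an L position)
n=12: W (go to 4, an L position)
n=13: W (go to 6, an L position)
n=14: W (go to 6, an L position)
n=15: L (options 14(W), 8(W), 7(W) are all W)
n=16: W (go to 15, an L position)
n=17: L (options 16(W), 10(W), 9(W) are all W)
n=18: W (go to 17, an L position)
n=19: L (options 18(W), 12(W), 11(W) are all W)
n=20: W (go to 19, an L position)
n=21: L (options 20(W), 14(W), 13(W) are all W)
n=22: W (go to 21, an L position)
n=23: W (go to 15, an L position)
n=24: W (go to 17, an L position)
n=25: W (go to 17, an L position)
n=26: W (go to 19, an L position)
n=27: W (go to 19, an L position)
n=28: W (go to 21, an L position)
n=29: W (go to 21, an L position)
n=30: L (options 29(W), 23(W), 22(W) are all W)
n=31: W (go to 30, an L position)
n=32: L (options 31(W), 25(W), 24(W) are all W)
n=33: W (go to 32, an L position)
n=34: L (options 33(W), 27(W), 26(W) are all W)
n=35: W (go to 34, an L position)
n=36: L (options 35(W), 29(W), 28(W) are all W)
n=37: W (go to 36, an L position)
n=38: W (go to 30, an L position)
n=39: W (go to 32, an L position)
L entries with 0 ≤ n ≤ 39: n = 0, 2, 4, 6, 15, 17, 19, 21, 30, 32, 34, 36; that makes 12.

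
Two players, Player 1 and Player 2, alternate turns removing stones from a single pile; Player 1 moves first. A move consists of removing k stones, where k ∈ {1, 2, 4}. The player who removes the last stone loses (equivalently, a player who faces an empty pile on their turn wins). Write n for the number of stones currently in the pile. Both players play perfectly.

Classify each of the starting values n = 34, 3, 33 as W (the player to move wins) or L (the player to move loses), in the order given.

Classify positions by backward induction: terminal positions (no move available) are W. From any other position, the mover wins iff some move reaches an L.
n=0: no move; the opponent has just taken the last stone and therefore loses → W
n=1: →0(W) only, which is W, so L
n=2: →1(L), so W
n=3: →1(L), so W
n=4: →3(W), 2(W), 0(W) — all W, so L
n=5: →4(L), so W
n=6: →4(L), so W
n=7: →6(W), 5(W), 3(W) — all W, so L
n=8: →7(L), so W
n=9: →7(L), so W
n=10: →9(W), 8(W), 6(W) — all W, so L
n=11: →10(L), so W
n=12: →10(L), so W
n=13: →12(W), 11(W), 9(W) — all W, so L
n=14: →13(L), so W
n=15: →13(L), so W
n=16: →15(W), 14(W), 12(W) — all W, so L
n=17: →16(L), so W
n=18: →16(L), so W
n=19: →18(W), 17(W), 15(W) — all W, so L
n=20: →19(L), so W
n=21: →19(L), so W
n=22: →21(W), 20(W), 18(W) — all W, so L
n=23: →22(L), so W
n=24: →22(L), so W
n=25: →24(W), 23(W), 21(W) — all W, so L
n=26: →25(L), so W
n=27: →25(L), so W
n=28: →27(W), 26(W), 24(W) — all W, so L
n=29: →28(L), so W
n=30: →28(L), so W
n=31: →30(W), 29(W), 27(W) — all W, so L
n=32: →31(L), so W
n=33: →31(L), so W
n=34: →33(W), 32(W), 30(W) — all W, so L

34: L, 3: W, 33: W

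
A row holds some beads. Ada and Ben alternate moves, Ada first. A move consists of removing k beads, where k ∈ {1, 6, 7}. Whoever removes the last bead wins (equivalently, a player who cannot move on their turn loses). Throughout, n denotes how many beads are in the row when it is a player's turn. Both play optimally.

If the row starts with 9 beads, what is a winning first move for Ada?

Remove 7, leaving 2.

Build the W/L table. Terminal = L. A non-terminal position is W if it has a move to some L; otherwise it is L.
n=0: no move → L
n=1: reaches L-position 0 → W
n=2: only reaches 1(W), which is W → L
n=3: reaches L-position 2 → W
n=4: only reaches 3(W), which is W → L
n=5: reaches L-position 4 → W
n=6: reaches L-position 0 → W
n=7: reaches L-position 0 → W
n=8: reaches L-position 2 → W
n=9: reaches L-position 2 → W
From 9, the L positions reachable in one move are: 2.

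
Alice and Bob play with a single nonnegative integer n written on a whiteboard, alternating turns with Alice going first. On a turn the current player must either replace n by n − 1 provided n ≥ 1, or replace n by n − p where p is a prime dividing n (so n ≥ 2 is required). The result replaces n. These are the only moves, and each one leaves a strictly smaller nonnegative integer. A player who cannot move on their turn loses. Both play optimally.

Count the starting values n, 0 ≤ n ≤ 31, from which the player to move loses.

Work bottom-up. With no move the player to move loses. Otherwise the position is W if at least one move leads to an L position for the opponent, and L if every move leads to a W.
n=0: no move → L
n=1: can move to 0, which is L ⇒ W
n=2: can move to 0, which is L ⇒ W
n=3: can move to 0, which is L ⇒ W
n=4: moves to 2(W), 3(W); every one is W ⇒ L
n=5: can move to 0, which is L ⇒ W
n=6: can move to 4, which is L ⇒ W
n=7: can move to 0, which is L ⇒ W
n=8: moves to 6(W), 7(W); every one is W ⇒ L
n=9: can move to 8, which is L ⇒ W
n=10: can move to 8, which is L ⇒ W
n=11: can move to 0, which is L ⇒ W
n=12: moves to 9(W), 10(W), 11(W); every one is W ⇒ L
n=13: can move to 0, which is L ⇒ W
n=14: can move to 12, which is L ⇒ W
n=15: can move to 12, which is L ⇒ W
n=16: moves to 14(W), 15(W); every one is W ⇒ L
n=17: can move to 0, which is L ⇒ W
n=18: can move to 16, which is L ⇒ W
n=19: can move to 0, which is L ⇒ W
n=20: moves to 15(W), 18(W), 19(W); every one is W ⇒ L
n=21: can move to 20, which is L ⇒ W
n=22: can move to 20, which is L ⇒ W
n=23: can move to 0, which is L ⇒ W
n=24: moves to 21(W), 22(W), 23(W); every one is W ⇒ L
n=25: can move to 20, which is L ⇒ W
n=26: can move to 24, which is L ⇒ W
n=27: can move to 24, which is L ⇒ W
n=28: moves to 21(W), 26(W), 27(W); every one is W ⇒ L
n=29: can move to 0, which is L ⇒ W
n=30: can move to 28, which is L ⇒ W
n=31: can move to 0, which is L ⇒ W
L entries with 0 ≤ n ≤ 31: n = 0, 4, 8, 12, 16, 20, 24, 28; that makes 8.

8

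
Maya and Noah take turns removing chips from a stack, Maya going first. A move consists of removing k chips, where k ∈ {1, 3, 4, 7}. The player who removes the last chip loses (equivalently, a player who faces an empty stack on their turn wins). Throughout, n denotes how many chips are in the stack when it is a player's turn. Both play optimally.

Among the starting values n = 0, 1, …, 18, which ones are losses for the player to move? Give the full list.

1, 3, 9, 11, 17

Classify positions by backward induction: terminal positions (no move available) are W. From any other position, the mover wins iff some move reaches an L.
n=0: no move; the opponent has just taken the last chip and therefore loses → W
n=1: L (sole option 0(W) is W)
n=2: W (go to 1, an L position)
n=3: L (options 2(W), 0(W) are all W)
n=4: W (go to 3, an L position)
n=5: W (go to 1, an L position)
n=6: W (go to 3, an L position)
n=7: W (go to 3, an L position)
n=8: W (go to 1, an L position)
n=9: L (options 8(W), 6(W), 5(W), 2(W) are all W)
n=10: W (go to 9, an L position)
n=11: L (options 10(W), 8(W), 7(W), 4(W) are all W)
n=12: W (go to 11, an L position)
n=13: W (go to 9, an L position)
n=14: W (go to 11, an L position)
n=15: W (go to 11, an L position)
n=16: W (go to 9, an L position)
n=17: L (options 16(W), 14(W), 13(W), 10(W) are all W)
n=18: W (go to 17, an L position)
The losing starting values of n are exactly the entries labelled L in this table (5 of them).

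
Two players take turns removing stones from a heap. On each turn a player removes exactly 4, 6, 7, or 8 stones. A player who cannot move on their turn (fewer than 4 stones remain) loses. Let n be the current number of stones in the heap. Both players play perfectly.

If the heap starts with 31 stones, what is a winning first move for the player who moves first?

Remove 4, leaving 27.

Positions with no move are L. A position that does have a move is losing for the player to move precisely when every available move leads to a winning position for the opponent. Fill in the labels:
n=0: no move → L
n=1: no move → L
n=2: no move → L
n=3: no move → L
n=4: →0(L), so W
n=5: →1(L), so W
n=6: →2(L), so W
n=7: →3(L), so W
n=8: →2(L), so W
n=9: →3(L), so W
n=10: →3(L), so W
n=11: →3(L), so W
n=12: →8(W), 6(W), 5(W), 4(W) — all W, so L
n=13: →9(W), 7(W), 6(W), 5(W) — all W, so L
n=14: →10(W), 8(W), 7(W), 6(W) — all W, so L
n=15: →11(W), 9(W), 8(W), 7(W) — all W, so L
n=16: →12(L), so W
n=17: →13(L), so W
n=18: →14(L), so W
n=19: →15(L), so W
n=20: →14(L), so W
n=21: →15(L), so W
n=22: →15(L), so W
n=23: →15(L), so W
n=24: →20(W), 18(W), 17(W), 16(W) — all W, so L
n=25: →21(W), 19(W), 18(W), 17(W) — all W, so L
n=26: →22(W), 20(W), 19(W), 18(W) — all W, so L
n=27: →23(W), 21(W), 20(W), 19(W) — all W, so L
n=28: →24(L), so W
n=29: →25(L), so W
n=30: →26(L), so W
n=31: →27(L), so W
From 31, the L positions reachable in one move are: 27, 25, 24. Any move reaching one of these is winning.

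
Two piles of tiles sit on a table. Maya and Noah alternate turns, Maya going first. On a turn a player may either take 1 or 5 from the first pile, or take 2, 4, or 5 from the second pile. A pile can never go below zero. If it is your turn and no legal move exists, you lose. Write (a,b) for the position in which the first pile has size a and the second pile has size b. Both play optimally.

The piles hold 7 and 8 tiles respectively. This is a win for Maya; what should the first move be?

Move to (6,8).

Compute win/loss labels from the base case upward. A position with no move is L. Any other position is W if it can reach an L in one move, else L.
No move ever increases a pile, so every position that can arise here has a ≤ 7 and b ≤ 8; it is enough to label the cells with 0 ≤ a ≤ 7 and 0 ≤ b ≤ 8.
Every move lowers a or b (never raises either), so fill the grid row by row in increasing a, and left to right within a row: each cell's successors are then already labelled.
      b=0  b=1  b=2  b=3  b=4  b=5  b=6  b=7  b=8
a=0:    L    L    W    W    W    W    W    L    L
a=1:    W    W    L    L    W    W    W    W    W
a=2:    L    L    W    W    W    W    W    L    L
a=3:    W    W    L    L    W    W    W    W    W
a=4:    L    L    W    W    W    W    W    L    L
a=5:    W    W    L    L    W    W    W    W    W
a=6:    L    L    W    W    W    W    W    L    L
a=7:    W    W    L    L    W    W    W    W    W
Cells with no legal move (terminal, hence L): (0,0), (0,1).
The remaining L cells, each justified by listing all of its moves:
(0,7): moves to (0,5)(W), (0,3)(W), (0,2)(W); every one is W ⇒ L
(0,8): moves to (0,6)(W), (0,4)(W), (0,3)(W); every one is W ⇒ L
(1,2): moves to (0,2)(W), (1,0)(W); every one is W ⇒ L
(1,3): moves to (0,3)(W), (1,1)(W); every one is W ⇒ L
(2,0): the only move is to (1,0)(W), a W ⇒ L
(2,1): the only move is to (1,1)(W), a W ⇒ L
(2,7): moves to (1,7)(W), (2,5)(W), (2,3)(W), (2,2)(W); every one is W ⇒ L
(2,8): moves to (1,8)(W), (2,6)(W), (2,4)(W), (2,3)(W); every one is W ⇒ L
(3,2): moves to (2,2)(W), (3,0)(W); every one is W ⇒ L
(3,3): moves to (2,3)(W), (3,1)(W); every one is W ⇒ L
(4,0): the only move is to (3,0)(W), a W ⇒ L
(4,1): the only move is to (3,1)(W), a W ⇒ L
(4,7): moves to (3,7)(W), (4,5)(W), (4,3)(W), (4,2)(W); every one is W ⇒ L
(4,8): moves to (3,8)(W), (4,6)(W), (4,4)(W), (4,3)(W); every one is W ⇒ L
(5,2): moves to (4,2)(W), (0,2)(W), (5,0)(W); every one is W ⇒ L
(5,3): moves to (4,3)(W), (0,3)(W), (5,1)(W); every one is W ⇒ L
(6,0): moves to (5,0)(W), (1,0)(W); every one is W ⇒ L
(6,1): moves to (5,1)(W), (1,1)(W); every one is W ⇒ L
(6,7): moves to (5,7)(W), (1,7)(W), (6,5)(W), (6,3)(W), (6,2)(W); every one is W ⇒ L
(6,8): moves to (5,8)(W), (1,8)(W), (6,6)(W), (6,4)(W), (6,3)(W); every one is W ⇒ L
(7,2): moves to (6,2)(W), (2,2)(W), (7,0)(W); every one is W ⇒ L
(7,3): moves to (6,3)(W), (2,3)(W), (7,1)(W); every one is W ⇒ L
Every other cell has at least one move into one of the L cells above, so it is W.
From (7,8), the L positions reachable in one move are: (6,8), (2,8), (7,3). Any move reaching one of these is winning.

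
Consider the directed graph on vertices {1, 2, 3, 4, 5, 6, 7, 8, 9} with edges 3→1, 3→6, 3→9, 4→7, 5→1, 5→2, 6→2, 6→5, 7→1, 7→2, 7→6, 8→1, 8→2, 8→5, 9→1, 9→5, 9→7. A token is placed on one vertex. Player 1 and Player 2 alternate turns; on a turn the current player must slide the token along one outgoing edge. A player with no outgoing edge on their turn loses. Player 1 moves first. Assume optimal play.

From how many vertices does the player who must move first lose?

3

Positions with no move are L. A position that does have a move is losing for the player to move precisely when every available move leads to a winning position for the opponent. Fill in the labels:
Every edge goes from a vertex to one that appears earlier in the order 1, 2, 5, 6, 8, 7, 4, 9, 3, so processing vertices in that order labels each vertex after all of its successors.
1: no outgoing edge → L
2: no outgoing edge → L
5: →2(L), so W
6: →2(L), so W
8: →2(L), so W
7: →2(L), so W
4: →7(W) only, which is W, so L
9: →1(L), so W
3: →1(L), so W
The L vertices are 1, 2, 4; that is 3 in all.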